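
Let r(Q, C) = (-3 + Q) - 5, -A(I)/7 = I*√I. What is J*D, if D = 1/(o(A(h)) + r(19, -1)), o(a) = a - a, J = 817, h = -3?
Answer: 817/11 ≈ 74.273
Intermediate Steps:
A(I) = -7*I^(3/2) (A(I) = -7*I*√I = -7*I^(3/2))
r(Q, C) = -8 + Q
o(a) = 0
D = 1/11 (D = 1/(0 + (-8 + 19)) = 1/(0 + 11) = 1/11 ≈ 0.090909)
J*D = 817*(1/11) = 817/11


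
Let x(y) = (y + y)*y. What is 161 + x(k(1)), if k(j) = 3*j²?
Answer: 179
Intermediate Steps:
x(y) = 2*y² (x(y) = (2*y)*y = 2*y²)
161 + x(k(1)) = 161 + 2*(3*1²)² = 161 + 2*(3*1)² = 161 + 2*3² = 161 + 2*9 = 161 + 18 = 179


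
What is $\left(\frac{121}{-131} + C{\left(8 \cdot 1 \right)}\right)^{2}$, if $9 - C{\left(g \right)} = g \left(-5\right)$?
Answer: $\frac{39664804}{17161} \approx 2311.3$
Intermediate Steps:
$C{\left(g \right)} = 9 + 5 g$ ($C{\left(g \right)} = 9 - g \left(-5\right) = 9 - - 5 g = 9 + 5 g$)
$\left(\frac{121}{-131} + C{\left(8 \cdot 1 \right)}\right)^{2} = \left(\frac{121}{-131} + \left(9 + 5 \cdot 8 \cdot 1\right)\right)^{2} = \left(121 \left(- \frac{1}{131}\right) + \left(9 + 5 \cdot 8\right)\right)^{2} = \left(- \frac{121}{131} + \left(9 + 40\right)\right)^{2} = \left(- \frac{121}{131} + 49\right)^{2} = \left(\frac{6298}{131}\right)^{2} = \frac{39664804}{17161}$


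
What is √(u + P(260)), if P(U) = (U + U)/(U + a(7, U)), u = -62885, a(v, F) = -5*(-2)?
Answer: I*√5093529/9 ≈ 250.76*I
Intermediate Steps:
a(v, F) = 10
P(U) = 2*U/(10 + U) (P(U) = (U + U)/(U + 10) = (2*U)/(10 + U) = 2*U/(10 + U))
√(u + P(260)) = √(-62885 + 2*260/(10 + 260)) = √(-62885 + 2*260/270) = √(-62885 + 2*260*(1/270)) = √(-62885 + 52/27) = √(-1697843/27) = I*√5093529/9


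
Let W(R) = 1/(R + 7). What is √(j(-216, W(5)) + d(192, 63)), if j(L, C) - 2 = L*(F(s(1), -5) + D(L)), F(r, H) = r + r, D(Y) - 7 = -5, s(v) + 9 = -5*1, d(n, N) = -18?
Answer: 20*√14 ≈ 74.833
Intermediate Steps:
s(v) = -14 (s(v) = -9 - 5*1 = -9 - 5 = -14)
D(Y) = 2 (D(Y) = 7 - 5 = 2)
W(R) = 1/(7 + R)
F(r, H) = 2*r
j(L, C) = 2 - 26*L (j(L, C) = 2 + L*(2*(-14) + 2) = 2 + L*(-28 + 2) = 2 + L*(-26) = 2 - 26*L)
√(j(-216, W(5)) + d(192, 63)) = √((2 - 26*(-216)) - 18) = √((2 + 5616) - 18) = √(5618 - 18) = √5600 = 20*√14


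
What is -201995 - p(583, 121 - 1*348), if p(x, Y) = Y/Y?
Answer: -201996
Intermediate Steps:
p(x, Y) = 1
-201995 - p(583, 121 - 1*348) = -201995 - 1*1 = -201995 - 1 = -201996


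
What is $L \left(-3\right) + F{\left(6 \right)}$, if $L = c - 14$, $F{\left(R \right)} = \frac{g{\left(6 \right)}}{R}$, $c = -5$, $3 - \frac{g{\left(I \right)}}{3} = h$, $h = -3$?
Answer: $60$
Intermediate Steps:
$g{\left(I \right)} = 18$ ($g{\left(I \right)} = 9 - -9 = 9 + 9 = 18$)
$F{\left(R \right)} = \frac{18}{R}$
$L = -19$ ($L = -5 - 14 = -19$)
$L \left(-3\right) + F{\left(6 \right)} = \left(-19\right) \left(-3\right) + \frac{18}{6} = 57 + 18 \cdot \frac{1}{6} = 57 + 3 = 60$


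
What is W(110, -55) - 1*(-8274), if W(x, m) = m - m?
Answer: 8274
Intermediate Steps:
W(x, m) = 0
W(110, -55) - 1*(-8274) = 0 - 1*(-8274) = 0 + 8274 = 8274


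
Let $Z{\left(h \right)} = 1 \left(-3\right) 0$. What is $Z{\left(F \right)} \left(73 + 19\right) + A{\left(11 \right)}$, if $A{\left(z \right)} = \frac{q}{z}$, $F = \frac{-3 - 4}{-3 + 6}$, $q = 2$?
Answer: $\frac{2}{11} \approx 0.18182$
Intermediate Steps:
$F = - \frac{7}{3} \approx -2.3333$
$A{\left(z \right)} = \frac{2}{z}$
$Z{\left(h \right)} = 0$ ($Z{\left(h \right)} = \left(-3\right) 0 = 0$)
$Z{\left(F \right)} \left(73 + 19\right) + A{\left(11 \right)} = 0 \left(73 + 19\right) + \frac{2}{11} = 0 \cdot 92 + 2 \cdot \frac{1}{11} = 0 + \frac{2}{11} = \frac{2}{11}$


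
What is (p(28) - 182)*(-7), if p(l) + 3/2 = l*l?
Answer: -8407/2 ≈ -4203.5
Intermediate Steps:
p(l) = -3/2 + l² (p(l) = -3/2 + l*l = -3/2 + l²)
(p(28) - 182)*(-7) = ((-3/2 + 28²) - 182)*(-7) = ((-3/2 + 784) - 182)*(-7) = (1565/2 - 182)*(-7) = (1201/2)*(-7) = -8407/2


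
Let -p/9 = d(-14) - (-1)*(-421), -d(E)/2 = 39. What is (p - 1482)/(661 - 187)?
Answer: 1003/158 ≈ 6.3481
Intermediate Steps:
d(E) = -78 (d(E) = -2*39 = -78)
p = 4491 (p = -9*(-78 - (-1)*(-421)) = -9*(-78 - 1*421) = -9*(-78 - 421) = -9*(-499) = 4491)
(p - 1482)/(661 - 187) = (4491 - 1482)/(661 - 187) = 3009/474 = 3009*(1/474) = 1003/158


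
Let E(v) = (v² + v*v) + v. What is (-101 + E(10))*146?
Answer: 15914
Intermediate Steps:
E(v) = v + 2*v² (E(v) = (v² + v²) + v = 2*v² + v = v + 2*v²)
(-101 + E(10))*146 = (-101 + 10*(1 + 2*10))*146 = (-101 + 10*(1 + 20))*146 = (-101 + 10*21)*146 = (-101 + 210)*146 = 109*146 = 15914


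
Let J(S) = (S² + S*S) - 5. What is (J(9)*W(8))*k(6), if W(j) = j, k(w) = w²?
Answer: 45216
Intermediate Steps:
J(S) = -5 + 2*S² (J(S) = (S² + S²) - 5 = 2*S² - 5 = -5 + 2*S²)
(J(9)*W(8))*k(6) = ((-5 + 2*9²)*8)*6² = ((-5 + 2*81)*8)*36 = ((-5 + 162)*8)*36 = (157*8)*36 = 1256*36 = 45216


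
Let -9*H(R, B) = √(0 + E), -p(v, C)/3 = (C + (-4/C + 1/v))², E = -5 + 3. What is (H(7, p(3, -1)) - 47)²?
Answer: (423 + I*√2)²/81 ≈ 2209.0 + 14.771*I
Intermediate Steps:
E = -2
p(v, C) = -3*(C + 1/v - 4/C)² (p(v, C) = -3*(C + (-4/C + 1/v))² = -3*(C + (1/v - 4/C))² = -3*(C + 1/v - 4/C)²)
H(R, B) = -I*√2/9 (H(R, B) = -√(0 - 2)/9 = -I*√2/9)
(H(7, p(3, -1)) - 47)² = (-I*√2/9 - 47)² = (-47 - I*√2/9)²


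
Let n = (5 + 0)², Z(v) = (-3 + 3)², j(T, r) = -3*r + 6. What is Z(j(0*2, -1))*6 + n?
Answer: 25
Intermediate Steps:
j(T, r) = 6 - 3*r
Z(v) = 0 (Z(v) = 0² = 0)
n = 25 (n = 5² = 25)
Z(j(0*2, -1))*6 + n = 0*6 + 25 = 0 + 25 = 25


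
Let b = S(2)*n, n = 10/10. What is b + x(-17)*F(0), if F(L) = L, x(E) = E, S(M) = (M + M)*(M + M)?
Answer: 16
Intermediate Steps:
S(M) = 4*M² (S(M) = (2*M)*(2*M) = 4*M²)
n = 1 (n = 10*(⅒) = 1)
b = 16 (b = (4*2²)*1 = (4*4)*1 = 16*1 = 16)
b + x(-17)*F(0) = 16 - 17*0 = 16 + 0 = 16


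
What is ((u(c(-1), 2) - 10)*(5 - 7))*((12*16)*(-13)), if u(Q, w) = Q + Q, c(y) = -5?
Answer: -99840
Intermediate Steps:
u(Q, w) = 2*Q
((u(c(-1), 2) - 10)*(5 - 7))*((12*16)*(-13)) = ((2*(-5) - 10)*(5 - 7))*((12*16)*(-13)) = ((-10 - 10)*(-2))*(192*(-13)) = -20*(-2)*(-2496) = 40*(-2496) = -99840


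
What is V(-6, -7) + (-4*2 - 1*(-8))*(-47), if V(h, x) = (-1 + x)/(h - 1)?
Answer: 8/7 ≈ 1.1429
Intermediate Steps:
V(h, x) = (-1 + x)/(-1 + h)
V(-6, -7) + (-4*2 - 1*(-8))*(-47) = (-1 - 7)/(-1 - 6) + (-4*2 - 1*(-8))*(-47) = -8/(-7) + (-8 + 8)*(-47) = -⅐*(-8) + 0*(-47) = 8/7 + 0 = 8/7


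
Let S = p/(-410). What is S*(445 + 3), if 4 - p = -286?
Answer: -12992/41 ≈ -316.88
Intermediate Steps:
p = 290 (p = 4 - 1*(-286) = 4 + 286 = 290)
S = -29/41 (S = 290/(-410) = 290*(-1/410) = -29/41 ≈ -0.70732)
S*(445 + 3) = -29*(445 + 3)/41 = -29/41*448 = -12992/41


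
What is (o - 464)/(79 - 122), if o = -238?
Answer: 702/43 ≈ 16.326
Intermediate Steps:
(o - 464)/(79 - 122) = (-238 - 464)/(79 - 122) = -702/(-43) = -702*(-1/43) = 702/43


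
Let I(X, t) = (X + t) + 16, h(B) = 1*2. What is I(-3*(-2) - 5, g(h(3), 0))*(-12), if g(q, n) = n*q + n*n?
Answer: -204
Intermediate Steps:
h(B) = 2
g(q, n) = n² + n*q (g(q, n) = n*q + n² = n² + n*q)
I(X, t) = 16 + X + t
I(-3*(-2) - 5, g(h(3), 0))*(-12) = (16 + (-3*(-2) - 5) + 0*(0 + 2))*(-12) = (16 + (6 - 5) + 0*2)*(-12) = (16 + 1 + 0)*(-12) = 17*(-12) = -204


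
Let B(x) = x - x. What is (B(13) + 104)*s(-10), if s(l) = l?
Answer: -1040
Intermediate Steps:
B(x) = 0
(B(13) + 104)*s(-10) = (0 + 104)*(-10) = 104*(-10) = -1040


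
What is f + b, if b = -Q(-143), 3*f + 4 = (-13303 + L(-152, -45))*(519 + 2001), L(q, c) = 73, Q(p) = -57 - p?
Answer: -33339862/3 ≈ -1.1113e+7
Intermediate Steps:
f = -33339604/3 (f = -4/3 + ((-13303 + 73)*(519 + 2001))/3 = -4/3 + (-13230*2520)/3 = -4/3 + (⅓)*(-33339600) = -4/3 - 11113200 = -33339604/3 ≈ -1.1113e+7)
b = -86 (b = -(-57 - 1*(-143)) = -(-57 + 143) = -1*86 = -86)
f + b = -33339604/3 - 86 = -33339862/3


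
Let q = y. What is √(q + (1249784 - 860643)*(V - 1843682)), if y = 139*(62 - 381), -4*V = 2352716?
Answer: 9*I*√11683171182 ≈ 9.728e+5*I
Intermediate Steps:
V = -588179 (V = -¼*2352716 = -588179)
y = -44341 (y = 139*(-319) = -44341)
q = -44341
√(q + (1249784 - 860643)*(V - 1843682)) = √(-44341 + (1249784 - 860643)*(-588179 - 1843682)) = √(-44341 + 389141*(-2431861)) = √(-44341 - 946336821401) = √(-946336865742) = 9*I*√11683171182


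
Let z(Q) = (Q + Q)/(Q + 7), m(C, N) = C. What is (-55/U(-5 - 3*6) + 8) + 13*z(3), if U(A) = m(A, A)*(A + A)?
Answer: 83307/5290 ≈ 15.748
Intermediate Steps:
z(Q) = 2*Q/(7 + Q) (z(Q) = (2*Q)/(7 + Q) = 2*Q/(7 + Q))
U(A) = 2*A**2 (U(A) = A*(A + A) = A*(2*A) = 2*A**2)
(-55/U(-5 - 3*6) + 8) + 13*z(3) = (-55*1/(2*(-5 - 3*6)**2) + 8) + 13*(2*3/(7 + 3)) = (-55*1/(2*(-5 - 18)**2) + 8) + 13*(2*3/10) = (-55/(2*(-23)**2) + 8) + 13*(2*3*(1/10)) = (-55/(2*529) + 8) + 13*(3/5) = (-55/1058 + 8) + 39/5 = 8409/1058 + 39/5 = 83307/5290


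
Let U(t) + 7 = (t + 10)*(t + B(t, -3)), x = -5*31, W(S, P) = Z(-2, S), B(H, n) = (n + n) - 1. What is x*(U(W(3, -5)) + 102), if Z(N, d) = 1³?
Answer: -4495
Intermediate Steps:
B(H, n) = -1 + 2*n (B(H, n) = 2*n - 1 = -1 + 2*n)
Z(N, d) = 1
W(S, P) = 1
x = -155
U(t) = -7 + (-7 + t)*(10 + t) (U(t) = -7 + (t + 10)*(t + (-1 + 2*(-3))) = -7 + (10 + t)*(t + (-1 - 6)) = -7 + (10 + t)*(t - 7) = -7 + (10 + t)*(-7 + t) = -7 + (-7 + t)*(10 + t))
x*(U(W(3, -5)) + 102) = -155*((-77 + 1² + 3*1) + 102) = -155*((-77 + 1 + 3) + 102) = -155*(-73 + 102) = -155*29 = -4495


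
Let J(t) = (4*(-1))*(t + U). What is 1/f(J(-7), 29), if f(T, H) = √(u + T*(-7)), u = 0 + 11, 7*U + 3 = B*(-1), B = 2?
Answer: -I*√205/205 ≈ -0.069843*I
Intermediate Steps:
U = -5/7 (U = -3/7 + (2*(-1))/7 = -3/7 + (⅐)*(-2) = -3/7 - 2/7 = -5/7 ≈ -0.71429)
J(t) = 20/7 - 4*t (J(t) = (4*(-1))*(t - 5/7) = -4*(-5/7 + t) = 20/7 - 4*t)
u = 11
f(T, H) = √(11 - 7*T) (f(T, H) = √(11 + T*(-7)) = √(11 - 7*T))
1/f(J(-7), 29) = 1/(√(11 - 7*(20/7 - 4*(-7)))) = 1/(√(11 - 7*(20/7 + 28))) = 1/(√(11 - 7*216/7)) = 1/(√(11 - 216)) = 1/(√(-205)) = 1/(I*√205) = -I*√205/205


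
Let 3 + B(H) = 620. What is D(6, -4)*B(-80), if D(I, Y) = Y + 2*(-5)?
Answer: -8638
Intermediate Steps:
D(I, Y) = -10 + Y (D(I, Y) = Y - 10 = -10 + Y)
B(H) = 617 (B(H) = -3 + 620 = 617)
D(6, -4)*B(-80) = (-10 - 4)*617 = -14*617 = -8638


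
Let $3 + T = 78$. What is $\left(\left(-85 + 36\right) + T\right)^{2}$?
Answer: $676$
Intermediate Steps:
$T = 75$ ($T = -3 + 78 = 75$)
$\left(\left(-85 + 36\right) + T\right)^{2} = \left(\left(-85 + 36\right) + 75\right)^{2} = \left(-49 + 75\right)^{2} = 26^{2} = 676$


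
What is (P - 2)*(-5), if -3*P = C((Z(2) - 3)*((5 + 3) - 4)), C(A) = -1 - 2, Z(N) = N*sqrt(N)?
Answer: 5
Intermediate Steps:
Z(N) = N**(3/2)
C(A) = -3
P = 1 (P = -1/3*(-3) = 1)
(P - 2)*(-5) = (1 - 2)*(-5) = -1*(-5) = 5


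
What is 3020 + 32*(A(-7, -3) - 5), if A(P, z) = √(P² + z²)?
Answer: 2860 + 32*√58 ≈ 3103.7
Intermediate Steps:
3020 + 32*(A(-7, -3) - 5) = 3020 + 32*(√((-7)² + (-3)²) - 5) = 3020 + 32*(√(49 + 9) - 5) = 3020 + 32*(√58 - 5) = 3020 + 32*(-5 + √58) = 3020 + (-160 + 32*√58) = 2860 + 32*√58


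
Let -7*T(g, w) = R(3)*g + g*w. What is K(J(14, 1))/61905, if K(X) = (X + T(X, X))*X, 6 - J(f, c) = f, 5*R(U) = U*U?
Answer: 1408/722225 ≈ 0.0019495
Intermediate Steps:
R(U) = U**2/5 (R(U) = (U*U)/5 = U**2/5)
J(f, c) = 6 - f
T(g, w) = -9*g/35 - g*w/7 (T(g, w) = -(((1/5)*3**2)*g + g*w)/7 = -(((1/5)*9)*g + g*w)/7 = -(9*g/5 + g*w)/7 = -9*g/35 - g*w/7)
K(X) = X*(X - X*(9 + 5*X)/35) (K(X) = (X - X*(9 + 5*X)/35)*X = X*(X - X*(9 + 5*X)/35))
K(J(14, 1))/61905 = ((6 - 1*14)**2*(26 - 5*(6 - 1*14))/35)/61905 = ((6 - 14)**2*(26 - 5*(6 - 14))/35)*(1/61905) = ((1/35)*(-8)**2*(26 - 5*(-8)))*(1/61905) = ((1/35)*64*(26 + 40))*(1/61905) = ((1/35)*64*66)*(1/61905) = (4224/35)*(1/61905) = 1408/722225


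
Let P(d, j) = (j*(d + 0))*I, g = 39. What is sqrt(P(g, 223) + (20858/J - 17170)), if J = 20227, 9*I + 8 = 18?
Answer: I*sqrt(27637129046346)/60681 ≈ 86.635*I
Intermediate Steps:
I = 10/9 (I = -8/9 + (1/9)*18 = -8/9 + 2 = 10/9 ≈ 1.1111)
P(d, j) = 10*d*j/9 (P(d, j) = (j*(d + 0))*(10/9) = (j*d)*(10/9) = (d*j)*(10/9) = 10*d*j/9)
sqrt(P(g, 223) + (20858/J - 17170)) = sqrt((10/9)*39*223 + (20858/20227 - 17170)) = sqrt(28990/3 + (20858*(1/20227) - 17170)) = sqrt(28990/3 + (20858/20227 - 17170)) = sqrt(28990/3 - 347276732/20227) = sqrt(-455449466/60681) = I*sqrt(27637129046346)/60681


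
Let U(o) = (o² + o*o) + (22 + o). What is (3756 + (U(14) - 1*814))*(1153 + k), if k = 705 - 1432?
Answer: 1435620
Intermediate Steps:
k = -727
U(o) = 22 + o + 2*o² (U(o) = (o² + o²) + (22 + o) = 2*o² + (22 + o) = 22 + o + 2*o²)
(3756 + (U(14) - 1*814))*(1153 + k) = (3756 + ((22 + 14 + 2*14²) - 1*814))*(1153 - 727) = (3756 + ((22 + 14 + 2*196) - 814))*426 = (3756 + ((22 + 14 + 392) - 814))*426 = (3756 + (428 - 814))*426 = (3756 - 386)*426 = 3370*426 = 1435620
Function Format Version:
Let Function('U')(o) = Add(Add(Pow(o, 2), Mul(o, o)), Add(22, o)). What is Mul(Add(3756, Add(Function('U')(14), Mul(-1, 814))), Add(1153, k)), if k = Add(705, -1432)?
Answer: 1435620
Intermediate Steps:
k = -727
Function('U')(o) = Add(22, o, Mul(2, Pow(o, 2))) (Function('U')(o) = Add(Add(Pow(o, 2), Pow(o, 2)), Add(22, o)) = Add(Mul(2, Pow(o, 2)), Add(22, o)) = Add(22, o, Mul(2, Pow(o, 2))))
Mul(Add(3756, Add(Function('U')(14), Mul(-1, 814))), Add(1153, k)) = Mul(Add(3756, Add(Add(22, 14, Mul(2, Pow(14, 2))), Mul(-1, 814))), Add(1153, -727)) = Mul(Add(3756, Add(Add(22, 14, Mul(2, 196)), -814)), 426) = Mul(Add(3756, Add(Add(22, 14, 392), -814)), 426) = Mul(Add(3756, Add(428, -814)), 426) = Mul(Add(3756, -386), 426) = Mul(3370, 426) = 1435620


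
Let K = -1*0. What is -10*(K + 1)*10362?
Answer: -103620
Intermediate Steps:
K = 0
-10*(K + 1)*10362 = -10*(0 + 1)*10362 = -10*1*10362 = -10*10362 = -103620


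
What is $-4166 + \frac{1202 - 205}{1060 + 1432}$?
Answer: $- \frac{10380675}{2492} \approx -4165.6$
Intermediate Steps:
$-4166 + \frac{1202 - 205}{1060 + 1432} = -4166 + \frac{997}{2492} = - \frac{10380675}{2492}$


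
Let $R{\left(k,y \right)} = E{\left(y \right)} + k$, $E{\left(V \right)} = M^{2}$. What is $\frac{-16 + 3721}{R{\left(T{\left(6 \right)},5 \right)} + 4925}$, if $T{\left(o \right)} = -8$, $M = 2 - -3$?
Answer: $\frac{3705}{4942} \approx 0.7497$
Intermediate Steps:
$M = 5$ ($M = 2 + 3 = 5$)
$E{\left(V \right)} = 25$ ($E{\left(V \right)} = 5^{2} = 25$)
$R{\left(k,y \right)} = 25 + k$
$\frac{-16 + 3721}{R{\left(T{\left(6 \right)},5 \right)} + 4925} = \frac{-16 + 3721}{\left(25 - 8\right) + 4925} = \frac{3705}{17 + 4925} = \frac{3705}{4942}$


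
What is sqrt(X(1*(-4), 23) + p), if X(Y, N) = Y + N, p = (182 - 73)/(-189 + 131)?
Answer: sqrt(57594)/58 ≈ 4.1377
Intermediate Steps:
p = -109/58 (p = 109/(-58) = 109*(-1/58) = -109/58 ≈ -1.8793)
X(Y, N) = N + Y
sqrt(X(1*(-4), 23) + p) = sqrt((23 + 1*(-4)) - 109/58) = sqrt((23 - 4) - 109/58) = sqrt(19 - 109/58) = sqrt(993/58) = sqrt(57594)/58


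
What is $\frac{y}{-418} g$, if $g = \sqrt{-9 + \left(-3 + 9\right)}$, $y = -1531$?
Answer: $\frac{1531 i \sqrt{3}}{418} \approx 6.3439 i$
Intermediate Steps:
$g = i \sqrt{3}$ ($g = \sqrt{-9 + 6} = \sqrt{-3} = i \sqrt{3} \approx 1.732 i$)
$\frac{y}{-418} g = - \frac{1531}{-418} i \sqrt{3} = \left(-1531\right) \left(- \frac{1}{418}\right) i \sqrt{3} = \frac{1531 i \sqrt{3}}{418}$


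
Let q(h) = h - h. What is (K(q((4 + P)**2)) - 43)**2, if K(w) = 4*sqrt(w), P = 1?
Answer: 1849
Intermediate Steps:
q(h) = 0
(K(q((4 + P)**2)) - 43)**2 = (4*sqrt(0) - 43)**2 = (4*0 - 43)**2 = (0 - 43)**2 = (-43)**2 = 1849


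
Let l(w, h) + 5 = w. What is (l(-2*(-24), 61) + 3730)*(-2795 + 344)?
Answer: -9247623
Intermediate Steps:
l(w, h) = -5 + w
(l(-2*(-24), 61) + 3730)*(-2795 + 344) = ((-5 - 2*(-24)) + 3730)*(-2795 + 344) = ((-5 + 48) + 3730)*(-2451) = (43 + 3730)*(-2451) = 3773*(-2451) = -9247623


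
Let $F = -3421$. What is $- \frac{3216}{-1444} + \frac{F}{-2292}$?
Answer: $\frac{3077749}{827412} \approx 3.7197$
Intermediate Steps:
$- \frac{3216}{-1444} + \frac{F}{-2292} = - \frac{3216}{-1444} - \frac{3421}{-2292} = \left(-3216\right) \left(- \frac{1}{1444}\right) - - \frac{3421}{2292} = \frac{804}{361} + \frac{3421}{2292} = \frac{3077749}{827412}$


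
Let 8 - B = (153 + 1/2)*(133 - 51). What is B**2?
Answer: 158231241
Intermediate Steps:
B = -12579 (B = 8 - (153 + 1/2)*(133 - 51) = 8 - (153 + 1/2)*82 = 8 - 307*82/2 = 8 - 1*12587 = 8 - 12587 = -12579)
B**2 = (-12579)**2 = 158231241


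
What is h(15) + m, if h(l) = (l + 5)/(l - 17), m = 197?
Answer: 187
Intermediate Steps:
h(l) = (5 + l)/(-17 + l)
h(15) + m = (5 + 15)/(-17 + 15) + 197 = 20/(-2) + 197 = -1/2*20 + 197 = -10 + 197 = 187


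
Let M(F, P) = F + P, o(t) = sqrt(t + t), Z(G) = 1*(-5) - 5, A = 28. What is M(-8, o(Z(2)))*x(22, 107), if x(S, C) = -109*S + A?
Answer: 18960 - 4740*I*sqrt(5) ≈ 18960.0 - 10599.0*I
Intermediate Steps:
Z(G) = -10 (Z(G) = -5 - 5 = -10)
o(t) = sqrt(2)*sqrt(t) (o(t) = sqrt(2*t) = sqrt(2)*sqrt(t))
x(S, C) = 28 - 109*S (x(S, C) = -109*S + 28 = 28 - 109*S)
M(-8, o(Z(2)))*x(22, 107) = (-8 + sqrt(2)*sqrt(-10))*(28 - 109*22) = (-8 + sqrt(2)*(I*sqrt(10)))*(28 - 2398) = (-8 + 2*I*sqrt(5))*(-2370) = 18960 - 4740*I*sqrt(5)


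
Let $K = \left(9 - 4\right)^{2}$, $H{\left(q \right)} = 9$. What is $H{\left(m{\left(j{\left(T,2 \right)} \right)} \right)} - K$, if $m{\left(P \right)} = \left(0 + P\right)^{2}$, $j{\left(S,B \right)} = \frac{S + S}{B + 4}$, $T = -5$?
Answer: $-16$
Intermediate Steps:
$j{\left(S,B \right)} = \frac{2 S}{4 + B}$
$m{\left(P \right)} = P^{2}$
$K = 25$ ($K = 5^{2} = 25$)
$H{\left(m{\left(j{\left(T,2 \right)} \right)} \right)} - K = 9 - 25 = -16$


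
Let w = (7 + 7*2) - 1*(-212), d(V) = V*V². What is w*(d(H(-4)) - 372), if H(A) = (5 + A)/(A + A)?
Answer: -44378345/512 ≈ -86677.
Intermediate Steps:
H(A) = (5 + A)/(2*A) (H(A) = (5 + A)/((2*A)) = (5 + A)*(1/(2*A)) = (5 + A)/(2*A))
d(V) = V³
w = 233 (w = (7 + 14) + 212 = 21 + 212 = 233)
w*(d(H(-4)) - 372) = 233*(((½)*(5 - 4)/(-4))³ - 372) = 233*(((½)*(-¼)*1)³ - 372) = 233*((-⅛)³ - 372) = 233*(-1/512 - 372) = 233*(-190465/512) = -44378345/512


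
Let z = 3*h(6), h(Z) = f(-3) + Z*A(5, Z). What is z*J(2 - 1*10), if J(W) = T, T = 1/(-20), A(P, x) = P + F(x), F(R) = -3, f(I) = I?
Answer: -27/20 ≈ -1.3500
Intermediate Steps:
A(P, x) = -3 + P (A(P, x) = P - 3 = -3 + P)
T = -1/20 ≈ -0.050000
h(Z) = -3 + 2*Z (h(Z) = -3 + Z*(-3 + 5) = -3 + Z*2 = -3 + 2*Z)
z = 27 (z = 3*(-3 + 2*6) = 3*(-3 + 12) = 3*9 = 27)
J(W) = -1/20
z*J(2 - 1*10) = 27*(-1/20) = -27/20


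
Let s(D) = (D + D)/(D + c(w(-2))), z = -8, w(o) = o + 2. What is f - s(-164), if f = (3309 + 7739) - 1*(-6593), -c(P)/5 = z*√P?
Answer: 17639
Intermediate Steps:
w(o) = 2 + o
c(P) = 40*√P (c(P) = -(-40)*√P = 40*√P)
s(D) = 2 (s(D) = (D + D)/(D + 40*√(2 - 2)) = (2*D)/(D + 40*√0) = (2*D)/(D + 40*0) = (2*D)/(D + 0) = (2*D)/D = 2)
f = 17641 (f = 11048 + 6593 = 17641)
f - s(-164) = 17641 - 1*2 = 17641 - 2 = 17639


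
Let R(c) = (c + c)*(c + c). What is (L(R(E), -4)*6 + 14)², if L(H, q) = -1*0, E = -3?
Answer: 196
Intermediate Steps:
R(c) = 4*c² (R(c) = (2*c)*(2*c) = 4*c²)
L(H, q) = 0
(L(R(E), -4)*6 + 14)² = (0*6 + 14)² = (0 + 14)² = 14² = 196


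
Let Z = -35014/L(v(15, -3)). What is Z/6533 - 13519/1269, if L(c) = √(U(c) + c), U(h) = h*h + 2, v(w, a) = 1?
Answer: -2351830/176391 ≈ -13.333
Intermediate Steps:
U(h) = 2 + h² (U(h) = h² + 2 = 2 + h²)
L(c) = √(2 + c + c²) (L(c) = √((2 + c²) + c) = √(2 + c + c²))
Z = -17507 (Z = -35014/√(2 + 1 + 1²) = -35014/√(2 + 1 + 1) = -35014/(√4) = -35014/2 = -35014*½ = -17507)
Z/6533 - 13519/1269 = -17507/6533 - 13519/1269 = -2351830/176391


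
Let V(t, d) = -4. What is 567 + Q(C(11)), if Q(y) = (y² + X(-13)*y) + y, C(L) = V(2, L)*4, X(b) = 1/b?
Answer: 10507/13 ≈ 808.23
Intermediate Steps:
C(L) = -16 (C(L) = -4*4 = -16)
Q(y) = y² + 12*y/13 (Q(y) = (y² + y/(-13)) + y = (y² - y/13) + y = y² + 12*y/13)
567 + Q(C(11)) = 567 + (1/13)*(-16)*(12 + 13*(-16)) = 567 + (1/13)*(-16)*(12 - 208) = 567 + (1/13)*(-16)*(-196) = 567 + 3136/13 = 10507/13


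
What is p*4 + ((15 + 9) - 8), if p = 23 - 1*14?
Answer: 52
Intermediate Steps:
p = 9 (p = 23 - 14 = 9)
p*4 + ((15 + 9) - 8) = 9*4 + ((15 + 9) - 8) = 36 + (24 - 8) = 36 + 16 = 52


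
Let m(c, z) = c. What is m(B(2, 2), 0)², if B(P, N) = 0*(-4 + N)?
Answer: 0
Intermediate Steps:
B(P, N) = 0
m(B(2, 2), 0)² = 0² = 0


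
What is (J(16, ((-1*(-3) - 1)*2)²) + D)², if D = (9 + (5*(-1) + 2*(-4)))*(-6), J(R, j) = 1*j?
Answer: 1600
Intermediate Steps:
J(R, j) = j
D = 24 (D = (9 + (-5 - 8))*(-6) = (9 - 13)*(-6) = -4*(-6) = 24)
(J(16, ((-1*(-3) - 1)*2)²) + D)² = (((-1*(-3) - 1)*2)² + 24)² = (((3 - 1)*2)² + 24)² = ((2*2)² + 24)² = (4² + 24)² = (16 + 24)² = 40² = 1600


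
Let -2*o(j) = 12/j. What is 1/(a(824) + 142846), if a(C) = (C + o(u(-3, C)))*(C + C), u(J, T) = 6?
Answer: 1/1499150 ≈ 6.6704e-7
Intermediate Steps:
o(j) = -6/j
a(C) = 2*C*(-1 + C) (a(C) = (C - 6/6)*(C + C) = (C - 6*1/6)*(2*C) = (C - 1)*(2*C) = (-1 + C)*(2*C) = 2*C*(-1 + C))
1/(a(824) + 142846) = 1/(2*824*(-1 + 824) + 142846) = 1/(2*824*823 + 142846) = 1/(1356304 + 142846) = 1/1499150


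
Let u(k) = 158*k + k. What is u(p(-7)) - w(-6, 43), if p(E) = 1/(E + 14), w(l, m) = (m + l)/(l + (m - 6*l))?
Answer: 11348/511 ≈ 22.207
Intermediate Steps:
w(l, m) = (l + m)/(m - 5*l)
p(E) = 1/(14 + E)
u(k) = 159*k
u(p(-7)) - w(-6, 43) = 159/(14 - 7) - (-1*(-6) - 1*43)/(-1*43 + 5*(-6)) = 159/7 - (6 - 43)/(-43 - 30) = 159*(⅐) - (-37)/(-73) = 159/7 - (-1)*(-37)/73 = 159/7 - 1*37/73 = 159/7 - 37/73 = 11348/511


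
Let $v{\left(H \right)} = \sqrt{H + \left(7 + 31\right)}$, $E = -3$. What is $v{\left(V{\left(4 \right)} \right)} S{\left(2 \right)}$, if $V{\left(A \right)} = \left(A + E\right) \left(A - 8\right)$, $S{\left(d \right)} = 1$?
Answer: $\sqrt{34} \approx 5.8309$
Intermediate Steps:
$V{\left(A \right)} = \left(-8 + A\right) \left(-3 + A\right)$ ($V{\left(A \right)} = \left(A - 3\right) \left(A - 8\right) = \left(-3 + A\right) \left(-8 + A\right) = \left(-8 + A\right) \left(-3 + A\right)$)
$v{\left(H \right)} = \sqrt{38 + H}$ ($v{\left(H \right)} = \sqrt{H + 38} = \sqrt{38 + H}$)
$v{\left(V{\left(4 \right)} \right)} S{\left(2 \right)} = \sqrt{38 + \left(24 + 4^{2} - 44\right)} 1 = \sqrt{38 + \left(24 + 16 - 44\right)} 1 = \sqrt{38 - 4} \cdot 1 = \sqrt{34} \cdot 1 = \sqrt{34}$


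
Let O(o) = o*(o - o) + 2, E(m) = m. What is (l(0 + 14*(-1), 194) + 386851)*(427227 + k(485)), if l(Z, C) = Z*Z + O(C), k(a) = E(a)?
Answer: 165545501888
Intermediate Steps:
k(a) = a
O(o) = 2 (O(o) = o*0 + 2 = 0 + 2 = 2)
l(Z, C) = 2 + Z² (l(Z, C) = Z*Z + 2 = Z² + 2 = 2 + Z²)
(l(0 + 14*(-1), 194) + 386851)*(427227 + k(485)) = ((2 + (0 + 14*(-1))²) + 386851)*(427227 + 485) = ((2 + (0 - 14)²) + 386851)*427712 = ((2 + (-14)²) + 386851)*427712 = ((2 + 196) + 386851)*427712 = (198 + 386851)*427712 = 387049*427712 = 165545501888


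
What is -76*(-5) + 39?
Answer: 419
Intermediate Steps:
-76*(-5) + 39 = -38*(-10) + 39 = 380 + 39 = 419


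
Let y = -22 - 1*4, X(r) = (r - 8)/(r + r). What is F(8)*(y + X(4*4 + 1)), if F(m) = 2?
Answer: -875/17 ≈ -51.471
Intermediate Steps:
X(r) = (-8 + r)/(2*r) (X(r) = (-8 + r)/((2*r)) = (-8 + r)*(1/(2*r)) = (-8 + r)/(2*r))
y = -26 (y = -22 - 4 = -26)
F(8)*(y + X(4*4 + 1)) = 2*(-26 + (-8 + (4*4 + 1))/(2*(4*4 + 1))) = 2*(-26 + (-8 + (16 + 1))/(2*(16 + 1))) = 2*(-26 + (1/2)*(-8 + 17)/17) = 2*(-26 + (1/2)*(1/17)*9) = 2*(-26 + 9/34) = 2*(-875/34) = -875/17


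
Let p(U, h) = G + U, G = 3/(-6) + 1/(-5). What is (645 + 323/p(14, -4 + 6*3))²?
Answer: 21949225/49 ≈ 4.4794e+5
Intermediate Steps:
G = -7/10 (G = 3*(-⅙) + 1*(-⅕) = -½ - ⅕ = -7/10 ≈ -0.70000)
p(U, h) = -7/10 + U
(645 + 323/p(14, -4 + 6*3))² = (645 + 323/(-7/10 + 14))² = (645 + 323/(133/10))² = (645 + 323*(10/133))² = (645 + 170/7)² = (4685/7)² = 21949225/49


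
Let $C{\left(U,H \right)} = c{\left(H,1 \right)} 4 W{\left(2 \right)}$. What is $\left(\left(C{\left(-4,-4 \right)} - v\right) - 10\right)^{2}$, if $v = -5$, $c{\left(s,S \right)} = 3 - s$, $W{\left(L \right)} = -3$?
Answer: $7921$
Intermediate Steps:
$C{\left(U,H \right)} = -36 + 12 H$ ($C{\left(U,H \right)} = \left(3 - H\right) 4 \left(-3\right) = \left(12 - 4 H\right) \left(-3\right) = -36 + 12 H$)
$\left(\left(C{\left(-4,-4 \right)} - v\right) - 10\right)^{2} = \left(\left(\left(-36 + 12 \left(-4\right)\right) - -5\right) - 10\right)^{2} = \left(\left(\left(-36 - 48\right) + 5\right) - 10\right)^{2} = \left(\left(-84 + 5\right) - 10\right)^{2} = \left(-79 - 10\right)^{2} = \left(-89\right)^{2} = 7921$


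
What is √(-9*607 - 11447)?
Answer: I*√16910 ≈ 130.04*I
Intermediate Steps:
√(-9*607 - 11447) = √(-5463 - 11447) = √(-16910) = I*√16910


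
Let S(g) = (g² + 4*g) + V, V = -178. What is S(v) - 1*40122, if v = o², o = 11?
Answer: -25175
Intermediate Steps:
v = 121 (v = 11² = 121)
S(g) = -178 + g² + 4*g (S(g) = (g² + 4*g) - 178 = -178 + g² + 4*g)
S(v) - 1*40122 = (-178 + 121² + 4*121) - 1*40122 = (-178 + 14641 + 484) - 40122 = 14947 - 40122 = -25175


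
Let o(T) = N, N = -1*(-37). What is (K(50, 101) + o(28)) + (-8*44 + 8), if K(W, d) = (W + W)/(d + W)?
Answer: -46257/151 ≈ -306.34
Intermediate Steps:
N = 37
o(T) = 37
K(W, d) = 2*W/(W + d) (K(W, d) = (2*W)/(W + d) = 2*W/(W + d))
(K(50, 101) + o(28)) + (-8*44 + 8) = (2*50/(50 + 101) + 37) + (-8*44 + 8) = (2*50/151 + 37) + (-352 + 8) = (2*50*(1/151) + 37) - 344 = (100/151 + 37) - 344 = 5687/151 - 344 = -46257/151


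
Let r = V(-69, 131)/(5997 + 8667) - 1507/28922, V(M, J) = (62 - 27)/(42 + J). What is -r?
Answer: 1911026917/36685705992 ≈ 0.052092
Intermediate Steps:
V(M, J) = 35/(42 + J)
r = -1911026917/36685705992 (r = (35/(42 + 131))/(5997 + 8667) - 1507/28922 = (35/173)/14664 - 1507*1/28922 = (35*(1/173))*(1/14664) - 1507/28922 = (35/173)*(1/14664) - 1507/28922 = 35/2536872 - 1507/28922 = -1911026917/36685705992 ≈ -0.052092)
-r = -1*(-1911026917/36685705992) = 1911026917/36685705992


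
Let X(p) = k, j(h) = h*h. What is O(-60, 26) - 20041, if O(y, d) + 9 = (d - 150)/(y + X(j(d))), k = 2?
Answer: -581388/29 ≈ -20048.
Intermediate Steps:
j(h) = h²
X(p) = 2
O(y, d) = -9 + (-150 + d)/(2 + y) (O(y, d) = -9 + (d - 150)/(y + 2) = -9 + (-150 + d)/(2 + y))
O(-60, 26) - 20041 = (-168 + 26 - 9*(-60))/(2 - 60) - 20041 = (-168 + 26 + 540)/(-58) - 20041 = -1/58*398 - 20041 = -199/29 - 20041 = -581388/29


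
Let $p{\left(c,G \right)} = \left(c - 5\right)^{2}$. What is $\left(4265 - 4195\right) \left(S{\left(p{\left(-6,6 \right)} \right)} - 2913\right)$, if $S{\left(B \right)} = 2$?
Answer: $-203770$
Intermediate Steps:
$p{\left(c,G \right)} = \left(-5 + c\right)^{2}$
$\left(4265 - 4195\right) \left(S{\left(p{\left(-6,6 \right)} \right)} - 2913\right) = \left(4265 - 4195\right) \left(2 - 2913\right) = 70 \left(-2911\right) = -203770$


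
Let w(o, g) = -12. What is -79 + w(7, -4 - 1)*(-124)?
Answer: 1409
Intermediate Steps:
-79 + w(7, -4 - 1)*(-124) = -79 - 12*(-124) = -79 + 1488 = 1409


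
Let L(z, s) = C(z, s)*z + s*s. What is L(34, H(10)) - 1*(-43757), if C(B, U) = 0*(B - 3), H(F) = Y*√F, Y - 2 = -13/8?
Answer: 1400269/32 ≈ 43758.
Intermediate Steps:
Y = 3/8 (Y = 2 - 13/8 = 3/8 ≈ 0.37500)
H(F) = 3*√F/8
C(B, U) = 0 (C(B, U) = 0*(-3 + B) = 0)
L(z, s) = s² (L(z, s) = 0*z + s*s = 0 + s² = s²)
L(34, H(10)) - 1*(-43757) = (3*√10/8)² - 1*(-43757) = 45/32 + 43757 = 1400269/32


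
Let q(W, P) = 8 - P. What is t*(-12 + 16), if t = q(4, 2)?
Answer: 24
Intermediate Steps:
t = 6 (t = 8 - 1*2 = 8 - 2 = 6)
t*(-12 + 16) = 6*(-12 + 16) = 6*4 = 24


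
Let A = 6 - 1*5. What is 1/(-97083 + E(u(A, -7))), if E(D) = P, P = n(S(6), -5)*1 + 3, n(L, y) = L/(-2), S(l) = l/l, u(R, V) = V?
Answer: -2/194161 ≈ -1.0301e-5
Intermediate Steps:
A = 1 (A = 6 - 5 = 1)
S(l) = 1
n(L, y) = -L/2 (n(L, y) = L*(-½) = -L/2)
P = 5/2 (P = -½*1*1 + 3 = -½*1 + 3 = -½ + 3 = 5/2 ≈ 2.5000)
E(D) = 5/2
1/(-97083 + E(u(A, -7))) = 1/(-97083 + 5/2) = 1/(-194161/2) = -2/194161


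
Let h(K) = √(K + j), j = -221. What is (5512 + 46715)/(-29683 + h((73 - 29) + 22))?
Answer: -516751347/293693548 - 17409*I*√155/293693548 ≈ -1.7595 - 0.00073798*I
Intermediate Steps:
h(K) = √(-221 + K) (h(K) = √(K - 221) = √(-221 + K))
(5512 + 46715)/(-29683 + h((73 - 29) + 22)) = (5512 + 46715)/(-29683 + √(-221 + ((73 - 29) + 22))) = 52227/(-29683 + √(-221 + (44 + 22))) = 52227/(-29683 + √(-221 + 66)) = 52227/(-29683 + √(-155)) = 52227/(-29683 + I*√155)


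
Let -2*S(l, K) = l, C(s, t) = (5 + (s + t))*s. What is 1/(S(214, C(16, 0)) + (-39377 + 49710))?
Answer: 1/10226 ≈ 9.7790e-5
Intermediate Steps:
C(s, t) = s*(5 + s + t) (C(s, t) = (5 + s + t)*s = s*(5 + s + t))
S(l, K) = -l/2
1/(S(214, C(16, 0)) + (-39377 + 49710)) = 1/(-1/2*214 + (-39377 + 49710)) = 1/(-107 + 10333) = 1/10226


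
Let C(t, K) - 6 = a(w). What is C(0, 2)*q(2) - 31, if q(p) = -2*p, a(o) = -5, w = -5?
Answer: -35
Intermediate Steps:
C(t, K) = 1 (C(t, K) = 6 - 5 = 1)
C(0, 2)*q(2) - 31 = 1*(-2*2) - 31 = 1*(-4) - 31 = -4 - 31 = -35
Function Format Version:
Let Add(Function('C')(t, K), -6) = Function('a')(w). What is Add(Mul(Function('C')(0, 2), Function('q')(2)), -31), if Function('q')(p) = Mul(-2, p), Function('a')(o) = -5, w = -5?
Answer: -35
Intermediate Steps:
Function('C')(t, K) = 1 (Function('C')(t, K) = Add(6, -5) = 1)
Add(Mul(Function('C')(0, 2), Function('q')(2)), -31) = Add(Mul(1, Mul(-2, 2)), -31) = Add(Mul(1, -4), -31) = Add(-4, -31) = -35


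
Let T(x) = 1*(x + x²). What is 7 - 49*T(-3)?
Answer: -287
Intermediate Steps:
T(x) = x + x²
7 - 49*T(-3) = 7 - (-147)*(1 - 3) = 7 - (-147)*(-2) = 7 - 49*6 = 7 - 294 = -287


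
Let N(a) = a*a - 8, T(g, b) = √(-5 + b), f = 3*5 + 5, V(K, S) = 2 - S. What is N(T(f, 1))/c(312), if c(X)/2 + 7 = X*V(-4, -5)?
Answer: -6/2177 ≈ -0.0027561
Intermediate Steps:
c(X) = -14 + 14*X (c(X) = -14 + 2*(X*(2 - 1*(-5))) = -14 + 2*(X*(2 + 5)) = -14 + 2*(X*7) = -14 + 2*(7*X) = -14 + 14*X)
f = 20 (f = 15 + 5 = 20)
N(a) = -8 + a² (N(a) = a² - 8 = -8 + a²)
N(T(f, 1))/c(312) = (-8 + (√(-5 + 1))²)/(-14 + 14*312) = (-8 + (√(-4))²)/(-14 + 4368) = (-8 + (2*I)²)/4354 = (-8 - 4)*(1/4354) = -12*1/4354 = -6/2177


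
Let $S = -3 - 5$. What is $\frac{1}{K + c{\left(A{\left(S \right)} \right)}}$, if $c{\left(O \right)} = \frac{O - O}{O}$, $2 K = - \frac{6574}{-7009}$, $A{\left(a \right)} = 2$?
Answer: $\frac{7009}{3287} \approx 2.1323$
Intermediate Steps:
$S = -8$ ($S = -3 - 5 = -8$)
$K = \frac{3287}{7009}$ ($K = \frac{\left(-6574\right) \frac{1}{-7009}}{2} = \frac{\left(-6574\right) \left(- \frac{1}{7009}\right)}{2} = \frac{1}{2} \cdot \frac{6574}{7009} = \frac{3287}{7009} \approx 0.46897$)
$c{\left(O \right)} = 0$ ($c{\left(O \right)} = \frac{0}{O} = 0$)
$\frac{1}{K + c{\left(A{\left(S \right)} \right)}} = \frac{1}{\frac{3287}{7009} + 0} = \frac{1}{\frac{3287}{7009}} = \frac{7009}{3287}$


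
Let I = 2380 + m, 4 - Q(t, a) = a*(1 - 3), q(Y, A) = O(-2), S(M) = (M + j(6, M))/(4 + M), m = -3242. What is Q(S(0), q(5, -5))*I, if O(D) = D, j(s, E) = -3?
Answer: 0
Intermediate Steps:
S(M) = (-3 + M)/(4 + M) (S(M) = (M - 3)/(4 + M) = (-3 + M)/(4 + M))
q(Y, A) = -2
Q(t, a) = 4 + 2*a (Q(t, a) = 4 - a*(1 - 3) = 4 - a*(-2) = 4 - (-2)*a = 4 + 2*a)
I = -862 (I = 2380 - 3242 = -862)
Q(S(0), q(5, -5))*I = (4 + 2*(-2))*(-862) = (4 - 4)*(-862) = 0*(-862) = 0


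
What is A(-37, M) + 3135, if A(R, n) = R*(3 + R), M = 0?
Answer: 4393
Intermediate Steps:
A(-37, M) + 3135 = -37*(3 - 37) + 3135 = -37*(-34) + 3135 = 1258 + 3135 = 4393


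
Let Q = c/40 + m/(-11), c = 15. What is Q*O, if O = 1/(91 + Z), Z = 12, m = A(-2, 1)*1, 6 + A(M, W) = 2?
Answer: 65/9064 ≈ 0.0071712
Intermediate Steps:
A(M, W) = -4 (A(M, W) = -6 + 2 = -4)
m = -4 (m = -4*1 = -4)
Q = 65/88 (Q = 15/40 - 4/(-11) = 15*(1/40) - 4*(-1/11) = 3/8 + 4/11 = 65/88 ≈ 0.73864)
O = 1/103 (O = 1/(91 + 12) = 1/103 ≈ 0.0097087)
Q*O = (65/88)*(1/103) = 65/9064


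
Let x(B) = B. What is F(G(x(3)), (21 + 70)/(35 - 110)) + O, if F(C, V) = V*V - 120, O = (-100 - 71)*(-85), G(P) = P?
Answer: 81092656/5625 ≈ 14416.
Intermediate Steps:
O = 14535 (O = -171*(-85) = 14535)
F(C, V) = -120 + V² (F(C, V) = V² - 120 = -120 + V²)
F(G(x(3)), (21 + 70)/(35 - 110)) + O = (-120 + ((21 + 70)/(35 - 110))²) + 14535 = (-120 + (91/(-75))²) + 14535 = (-120 + (91*(-1/75))²) + 14535 = (-120 + (-91/75)²) + 14535 = (-120 + 8281/5625) + 14535 = -666719/5625 + 14535 = 81092656/5625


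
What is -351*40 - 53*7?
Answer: -14411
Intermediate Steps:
-351*40 - 53*7 = -14040 - 371 = -14411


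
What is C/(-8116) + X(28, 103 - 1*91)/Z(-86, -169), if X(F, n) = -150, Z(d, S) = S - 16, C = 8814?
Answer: -41319/150146 ≈ -0.27519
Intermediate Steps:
Z(d, S) = -16 + S
C/(-8116) + X(28, 103 - 1*91)/Z(-86, -169) = 8814/(-8116) - 150/(-16 - 169) = 8814*(-1/8116) - 150/(-185) = -4407/4058 - 150*(-1/185) = -4407/4058 + 30/37 = -41319/150146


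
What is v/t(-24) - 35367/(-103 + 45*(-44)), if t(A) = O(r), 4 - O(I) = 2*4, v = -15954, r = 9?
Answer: 16686825/4166 ≈ 4005.5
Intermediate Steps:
O(I) = -4 (O(I) = 4 - 2*4 = 4 - 1*8 = 4 - 8 = -4)
t(A) = -4
v/t(-24) - 35367/(-103 + 45*(-44)) = -15954/(-4) - 35367/(-103 + 45*(-44)) = -15954*(-1/4) - 35367/(-103 - 1980) = 7977/2 - 35367/(-2083) = 7977/2 - 35367*(-1/2083) = 7977/2 + 35367/2083 = 16686825/4166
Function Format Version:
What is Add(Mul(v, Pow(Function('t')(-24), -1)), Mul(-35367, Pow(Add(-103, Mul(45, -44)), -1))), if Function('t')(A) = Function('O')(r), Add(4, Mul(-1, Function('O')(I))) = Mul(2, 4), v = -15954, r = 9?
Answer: Rational(16686825, 4166) ≈ 4005.5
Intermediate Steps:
Function('O')(I) = -4 (Function('O')(I) = Add(4, Mul(-1, Mul(2, 4))) = Add(4, Mul(-1, 8)) = Add(4, -8) = -4)
Function('t')(A) = -4
Add(Mul(v, Pow(Function('t')(-24), -1)), Mul(-35367, Pow(Add(-103, Mul(45, -44)), -1))) = Add(Mul(-15954, Pow(-4, -1)), Mul(-35367, Pow(Add(-103, Mul(45, -44)), -1))) = Add(Mul(-15954, Rational(-1, 4)), Mul(-35367, Pow(Add(-103, -1980), -1))) = Add(Rational(7977, 2), Mul(-35367, Pow(-2083, -1))) = Add(Rational(7977, 2), Mul(-35367, Rational(-1, 2083))) = Add(Rational(7977, 2), Rational(35367, 2083)) = Rational(16686825, 4166)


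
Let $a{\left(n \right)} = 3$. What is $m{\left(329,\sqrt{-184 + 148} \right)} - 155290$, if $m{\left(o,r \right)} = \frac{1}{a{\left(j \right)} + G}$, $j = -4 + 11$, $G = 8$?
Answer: $- \frac{1708189}{11} \approx -1.5529 \cdot 10^{5}$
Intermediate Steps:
$j = 7$
$m{\left(o,r \right)} = \frac{1}{11}$ ($m{\left(o,r \right)} = \frac{1}{3 + 8} = \frac{1}{11}$)
$m{\left(329,\sqrt{-184 + 148} \right)} - 155290 = \frac{1}{11} - 155290 = - \frac{1708189}{11}$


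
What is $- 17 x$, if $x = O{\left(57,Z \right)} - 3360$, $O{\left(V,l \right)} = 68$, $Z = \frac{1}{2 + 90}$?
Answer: $55964$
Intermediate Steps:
$Z = \frac{1}{92} \approx 0.01087$
$x = -3292$ ($x = 68 - 3360 = -3292$)
$- 17 x = \left(-17\right) \left(-3292\right) = 55964$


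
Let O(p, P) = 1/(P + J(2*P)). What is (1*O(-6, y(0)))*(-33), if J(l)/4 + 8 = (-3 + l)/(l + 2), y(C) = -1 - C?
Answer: 0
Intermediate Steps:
J(l) = -32 + 4*(-3 + l)/(2 + l) (J(l) = -32 + 4*((-3 + l)/(l + 2)) = -32 + 4*((-3 + l)/(2 + l)) = -32 + 4*(-3 + l)/(2 + l))
O(p, P) = 1/(P + 4*(-19 - 14*P)/(2 + 2*P))
(1*O(-6, y(0)))*(-33) = (1*((1 + (-1 - 1*0))/(-38 + (-1 - 1*0)**2 - 27*(-1 - 1*0))))*(-33) = (1*((1 + (-1 + 0))/(-38 + (-1 + 0)**2 - 27*(-1 + 0))))*(-33) = (1*((1 - 1)/(-38 + (-1)**2 - 27*(-1))))*(-33) = (1*(0/(-38 + 1 + 27)))*(-33) = (1*(0/(-10)))*(-33) = (1*(-1/10*0))*(-33) = (1*0)*(-33) = 0*(-33) = 0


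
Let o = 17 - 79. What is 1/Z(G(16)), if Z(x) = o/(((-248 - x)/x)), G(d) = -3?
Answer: -245/186 ≈ -1.3172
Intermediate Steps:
o = -62
Z(x) = -62*x/(-248 - x)
1/Z(G(16)) = 1/(62*(-3)/(248 - 3)) = 1/(62*(-3)/245) = 1/(62*(-3)*(1/245)) = 1/(-186/245) = -245/186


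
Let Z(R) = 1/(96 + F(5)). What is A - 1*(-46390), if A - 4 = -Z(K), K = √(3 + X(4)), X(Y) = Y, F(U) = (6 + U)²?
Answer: 10067497/217 ≈ 46394.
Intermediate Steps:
K = √7 (K = √(3 + 4) = √7 ≈ 2.6458)
Z(R) = 1/217 (Z(R) = 1/(96 + (6 + 5)²) = 1/(96 + 11²) = 1/(96 + 121) = 1/217)
A = 867/217 (A = 4 - 1*1/217 = 4 - 1/217 = 867/217 ≈ 3.9954)
A - 1*(-46390) = 867/217 - 1*(-46390) = 867/217 + 46390 = 10067497/217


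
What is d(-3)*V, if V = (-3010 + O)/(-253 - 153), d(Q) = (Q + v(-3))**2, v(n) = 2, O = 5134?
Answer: -1062/203 ≈ -5.2315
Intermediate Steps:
d(Q) = (2 + Q)**2 (d(Q) = (Q + 2)**2 = (2 + Q)**2)
V = -1062/203 (V = (-3010 + 5134)/(-253 - 153) = 2124/(-406) = 2124*(-1/406) = -1062/203 ≈ -5.2315)
d(-3)*V = (2 - 3)**2*(-1062/203) = (-1)**2*(-1062/203) = 1*(-1062/203) = -1062/203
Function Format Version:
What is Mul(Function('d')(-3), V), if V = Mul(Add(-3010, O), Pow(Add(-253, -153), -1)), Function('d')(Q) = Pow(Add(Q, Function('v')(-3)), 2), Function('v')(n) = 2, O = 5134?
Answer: Rational(-1062, 203) ≈ -5.2315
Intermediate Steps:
Function('d')(Q) = Pow(Add(2, Q), 2) (Function('d')(Q) = Pow(Add(Q, 2), 2) = Pow(Add(2, Q), 2))
V = Rational(-1062, 203) (V = Mul(Add(-3010, 5134), Pow(Add(-253, -153), -1)) = Mul(2124, Pow(-406, -1)) = Mul(2124, Rational(-1, 406)) = Rational(-1062, 203) ≈ -5.2315)
Mul(Function('d')(-3), V) = Mul(Pow(Add(2, -3), 2), Rational(-1062, 203)) = Mul(Pow(-1, 2), Rational(-1062, 203)) = Mul(1, Rational(-1062, 203)) = Rational(-1062, 203)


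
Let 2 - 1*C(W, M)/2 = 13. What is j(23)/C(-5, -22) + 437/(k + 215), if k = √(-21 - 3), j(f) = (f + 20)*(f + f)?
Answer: 46*(-43*√6 + 4518*I)/(11*(-215*I + 2*√6)) ≈ -87.878 - 0.04629*I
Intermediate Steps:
C(W, M) = -22 (C(W, M) = 4 - 2*13 = 4 - 26 = -22)
j(f) = 2*f*(20 + f) (j(f) = (20 + f)*(2*f) = 2*f*(20 + f))
k = 2*I*√6 (k = √(-24) = 2*I*√6 ≈ 4.899*I)
j(23)/C(-5, -22) + 437/(k + 215) = (2*23*(20 + 23))/(-22) + 437/(2*I*√6 + 215) = (2*23*43)*(-1/22) + 437/(215 + 2*I*√6) = 1978*(-1/22) + 437/(215 + 2*I*√6) = -989/11 + 437/(215 + 2*I*√6)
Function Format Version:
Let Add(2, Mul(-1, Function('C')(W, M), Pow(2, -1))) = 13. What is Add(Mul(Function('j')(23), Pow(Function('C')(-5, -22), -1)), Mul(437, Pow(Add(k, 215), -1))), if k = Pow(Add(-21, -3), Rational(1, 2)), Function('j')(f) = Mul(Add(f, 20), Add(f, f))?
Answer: Mul(Rational(46, 11), Pow(Add(Mul(-215, I), Mul(2, Pow(6, Rational(1, 2)))), -1), Add(Mul(-43, Pow(6, Rational(1, 2))), Mul(4518, I))) ≈ Add(-87.878, Mul(-0.046290, I))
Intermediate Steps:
Function('C')(W, M) = -22 (Function('C')(W, M) = Add(4, Mul(-2, 13)) = Add(4, -26) = -22)
Function('j')(f) = Mul(2, f, Add(20, f)) (Function('j')(f) = Mul(Add(20, f), Mul(2, f)) = Mul(2, f, Add(20, f)))
k = Mul(2, I, Pow(6, Rational(1, 2))) (k = Pow(-24, Rational(1, 2)) = Mul(2, I, Pow(6, Rational(1, 2))) ≈ Mul(4.8990, I))
Add(Mul(Function('j')(23), Pow(Function('C')(-5, -22), -1)), Mul(437, Pow(Add(k, 215), -1))) = Add(Mul(Mul(2, 23, Add(20, 23)), Pow(-22, -1)), Mul(437, Pow(Add(Mul(2, I, Pow(6, Rational(1, 2))), 215), -1))) = Add(Mul(Mul(2, 23, 43), Rational(-1, 22)), Mul(437, Pow(Add(215, Mul(2, I, Pow(6, Rational(1, 2)))), -1))) = Add(Mul(1978, Rational(-1, 22)), Mul(437, Pow(Add(215, Mul(2, I, Pow(6, Rational(1, 2)))), -1))) = Add(Rational(-989, 11), Mul(437, Pow(Add(215, Mul(2, I, Pow(6, Rational(1, 2)))), -1)))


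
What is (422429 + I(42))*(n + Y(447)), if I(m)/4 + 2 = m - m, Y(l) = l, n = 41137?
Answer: 17565954864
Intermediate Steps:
I(m) = -8 (I(m) = -8 + 4*(m - m) = -8 + 4*0 = -8 + 0 = -8)
(422429 + I(42))*(n + Y(447)) = (422429 - 8)*(41137 + 447) = 422421*41584 = 17565954864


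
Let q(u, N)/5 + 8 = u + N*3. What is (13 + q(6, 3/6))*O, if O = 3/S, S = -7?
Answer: -9/2 ≈ -4.5000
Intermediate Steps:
O = -3/7 (O = 3/(-7) = 3*(-1/7) = -3/7 ≈ -0.42857)
q(u, N) = -40 + 5*u + 15*N (q(u, N) = -40 + 5*(u + N*3) = -40 + 5*(u + 3*N) = -40 + (5*u + 15*N) = -40 + 5*u + 15*N)
(13 + q(6, 3/6))*O = (13 + (-40 + 5*6 + 15*(3/6)))*(-3/7) = (13 + (-40 + 30 + 15*(3*(1/6))))*(-3/7) = (13 + (-40 + 30 + 15*(1/2)))*(-3/7) = (13 + (-40 + 30 + 15/2))*(-3/7) = (13 - 5/2)*(-3/7) = (21/2)*(-3/7) = -9/2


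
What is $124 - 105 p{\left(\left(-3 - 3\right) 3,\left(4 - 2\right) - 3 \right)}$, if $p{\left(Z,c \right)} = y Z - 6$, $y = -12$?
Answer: $-21926$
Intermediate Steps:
$p{\left(Z,c \right)} = -6 - 12 Z$ ($p{\left(Z,c \right)} = - 12 Z - 6 = -6 - 12 Z$)
$124 - 105 p{\left(\left(-3 - 3\right) 3,\left(4 - 2\right) - 3 \right)} = 124 - 105 \left(-6 - 12 \left(-3 - 3\right) 3\right) = 124 - 105 \left(-6 - 12 \left(\left(-6\right) 3\right)\right) = 124 - 105 \left(-6 - -216\right) = 124 - 105 \left(-6 + 216\right) = 124 - 22050 = -21926$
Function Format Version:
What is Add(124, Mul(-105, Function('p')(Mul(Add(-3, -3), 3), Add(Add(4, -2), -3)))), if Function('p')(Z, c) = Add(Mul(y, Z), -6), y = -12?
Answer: -21926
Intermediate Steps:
Function('p')(Z, c) = Add(-6, Mul(-12, Z)) (Function('p')(Z, c) = Add(Mul(-12, Z), -6) = Add(-6, Mul(-12, Z)))
Add(124, Mul(-105, Function('p')(Mul(Add(-3, -3), 3), Add(Add(4, -2), -3)))) = Add(124, Mul(-105, Add(-6, Mul(-12, Mul(Add(-3, -3), 3))))) = Add(124, Mul(-105, Add(-6, Mul(-12, Mul(-6, 3))))) = Add(124, Mul(-105, Add(-6, Mul(-12, -18)))) = Add(124, Mul(-105, Add(-6, 216))) = Add(124, Mul(-105, 210)) = Add(124, -22050) = -21926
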